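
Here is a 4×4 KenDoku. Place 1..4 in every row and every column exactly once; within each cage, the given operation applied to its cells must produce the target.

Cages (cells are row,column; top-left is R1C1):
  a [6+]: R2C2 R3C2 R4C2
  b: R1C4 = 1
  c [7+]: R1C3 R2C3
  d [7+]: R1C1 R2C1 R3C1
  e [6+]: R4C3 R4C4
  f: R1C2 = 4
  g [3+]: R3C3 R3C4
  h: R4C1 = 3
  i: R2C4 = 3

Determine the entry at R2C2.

F is a freebie; hence R1C2 = 4.
4 is placed in row 1; hence R1C3 = 3.
B is a freebie, so R1C4 = 1.
Column 3 now contains 3; hence R2C3 = 4.
Cage i is given, leaving R2C4 = 3.
1 is placed in column 4, which forces R3C4 = 2.
H is a freebie; hence R4C1 = 3.
4 is placed in column 3, so R4C3 = 2.
2 is placed in column 4, leaving R4C4 = 4.
1 is placed in row 1; hence R1C1 = 2.
The 3 cells of cage d must have sum 7, so R2C1 = 1.
The 3 cells of cage a must have sum 6, so R2C2 = 2.
Cage d has sum 7, which forces R3C1 = 4.
The 3 cells of cage a must have sum 6, leaving R3C2 = 3.
2 is placed in row 3, so R3C3 = 1.
2 is placed in row 4, so R4C2 = 1.
The full grid is 2 4 3 1 / 1 2 4 3 / 4 3 1 2 / 3 1 2 4.

2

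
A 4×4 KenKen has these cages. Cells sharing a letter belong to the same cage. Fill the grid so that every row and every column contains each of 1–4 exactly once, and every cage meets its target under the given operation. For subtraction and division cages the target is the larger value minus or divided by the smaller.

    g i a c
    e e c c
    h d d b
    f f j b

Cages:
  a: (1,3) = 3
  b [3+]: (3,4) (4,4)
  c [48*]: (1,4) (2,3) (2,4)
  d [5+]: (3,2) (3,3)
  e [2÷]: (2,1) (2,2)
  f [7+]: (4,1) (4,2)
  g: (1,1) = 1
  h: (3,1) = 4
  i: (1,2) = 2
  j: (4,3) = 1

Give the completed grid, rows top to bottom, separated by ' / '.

Cage g is a single given cell, so (1,1) = 1.
I is a freebie, which forces (1,2) = 2.
A is a freebie, leaving (1,3) = 3.
Cage c has product 48, so (1,4) = 4.
Cage c has product 48, which forces (2,3) = 4.
The 3 cells of cage c must have product 48, so (2,4) = 3.
Cage h is given, so (3,1) = 4.
4 is placed in column 1, which forces (4,1) = 3.
Row 4 now contains 3, so (4,2) = 4.
J is a freebie, which forces (4,3) = 1.
1 is placed in row 4; hence (4,4) = 2.
4 is placed in row 2; hence (2,1) = 2.
4 is placed in row 2, leaving (2,2) = 1.
Cage d needs two cells with sum 5, which forces (3,2) = 3.
Column 3 already has 1, so (3,3) = 2.
Column 4 now contains 2, leaving (3,4) = 1.

1 2 3 4 / 2 1 4 3 / 4 3 2 1 / 3 4 1 2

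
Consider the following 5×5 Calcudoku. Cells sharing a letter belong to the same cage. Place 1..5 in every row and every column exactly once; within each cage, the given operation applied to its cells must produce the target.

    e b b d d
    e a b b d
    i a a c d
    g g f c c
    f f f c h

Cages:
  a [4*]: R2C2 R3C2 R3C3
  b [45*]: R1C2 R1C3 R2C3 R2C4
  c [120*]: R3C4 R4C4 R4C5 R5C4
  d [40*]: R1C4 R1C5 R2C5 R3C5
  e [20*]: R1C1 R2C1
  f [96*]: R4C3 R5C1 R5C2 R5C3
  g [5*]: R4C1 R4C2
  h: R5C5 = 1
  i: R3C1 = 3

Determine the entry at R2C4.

Cage i is a single given cell; hence R3C1 = 3.
Cage f needs product 96, which forces R4C3 = 4.
Cage h is a single given cell; hence R5C5 = 1.
Cage d needs product 40; hence R1C4 = 1.
Cage b needs product 45, which forces R2C3 = 1.
Cage b needs product 45, which forces R2C4 = 3.
Column 3 already has 1, leaving R3C3 = 2.
2 is placed in column 3, which forces R5C3 = 3.
The 4 cells of cage b must have product 45, leaving R1C2 = 3.
Column 3 already has 3, so R1C3 = 5.
1 is placed in row 2, so R2C2 = 2.
Cage a has product 4; hence R3C2 = 1.
Column 2 now contains 1; hence R4C2 = 5.
Row 4 now contains 5, which forces R4C4 = 2.
The 4 cells of cage c must have product 120; hence R4C5 = 3.
Column 2 now contains 2, so R5C2 = 4.
Row 5 now contains 4, leaving R5C4 = 5.
5 is placed in row 1, so R1C1 = 4.
The 4 cells of cage d must have product 40; hence R1C5 = 2.
The two cells of cage e must have product 20, so R2C1 = 5.
Row 2 now contains 5, which forces R2C5 = 4.
Column 4 already has 5, leaving R3C4 = 4.
4 is placed in column 5; hence R3C5 = 5.
Row 4 now contains 5, leaving R4C1 = 1.
Row 5 now contains 4, so R5C1 = 2.
The full grid is 4 3 5 1 2 / 5 2 1 3 4 / 3 1 2 4 5 / 1 5 4 2 3 / 2 4 3 5 1.

3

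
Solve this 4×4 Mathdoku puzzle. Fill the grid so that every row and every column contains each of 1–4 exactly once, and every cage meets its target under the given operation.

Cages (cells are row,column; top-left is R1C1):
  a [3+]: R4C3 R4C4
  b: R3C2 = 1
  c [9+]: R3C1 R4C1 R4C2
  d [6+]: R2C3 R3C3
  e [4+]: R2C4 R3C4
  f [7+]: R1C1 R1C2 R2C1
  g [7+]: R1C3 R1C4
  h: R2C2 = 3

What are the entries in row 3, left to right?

Cage h is a single given cell, so R2C2 = 3.
3 is placed in row 2, leaving R2C4 = 1.
Cage b is given, leaving R3C2 = 1.
Column 4 now contains 1; hence R3C4 = 3.
Column 4 now contains 1, which forces R4C4 = 2.
The two cells of cage g must have sum 7, leaving R1C3 = 3.
Column 4 now contains 3, which forces R1C4 = 4.
Row 4 already has 2, leaving R4C2 = 4.
Row 4 already has 2, leaving R4C3 = 1.
Row 1 already has 3, which forces R1C1 = 1.
4 is placed in row 1, which forces R1C2 = 2.
Cage f needs sum 7, leaving R2C1 = 4.
Row 2 now contains 4; hence R2C3 = 2.
The 3 cells of cage c must have sum 9; hence R3C1 = 2.
Column 3 now contains 2; hence R3C3 = 4.
1 is placed in row 4; hence R4C1 = 3.
The full grid is 1 2 3 4 / 4 3 2 1 / 2 1 4 3 / 3 4 1 2.

2 1 4 3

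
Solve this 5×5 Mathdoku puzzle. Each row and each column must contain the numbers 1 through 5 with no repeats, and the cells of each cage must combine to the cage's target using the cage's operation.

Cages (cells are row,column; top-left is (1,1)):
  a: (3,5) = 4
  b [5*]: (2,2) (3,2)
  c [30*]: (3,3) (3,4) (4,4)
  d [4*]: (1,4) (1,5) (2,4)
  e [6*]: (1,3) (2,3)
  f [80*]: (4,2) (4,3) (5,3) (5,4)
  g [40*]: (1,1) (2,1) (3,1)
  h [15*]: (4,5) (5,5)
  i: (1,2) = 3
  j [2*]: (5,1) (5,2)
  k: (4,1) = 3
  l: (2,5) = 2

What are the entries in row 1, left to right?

I is a freebie, so (1,2) = 3.
Row 1 now contains 3; hence (1,3) = 2.
2 is placed in row 1, which forces (1,5) = 1.
Column 3 now contains 2; hence (2,3) = 3.
Cage l is a single given cell, which forces (2,5) = 2.
3 is placed in column 3, so (3,3) = 5.
Cage a is a single given cell; hence (3,5) = 4.
K is a freebie, which forces (4,1) = 3.
3 is placed in row 4; hence (4,5) = 5.
Column 5 already has 5, leaving (5,5) = 3.
Row 1 now contains 1; hence (1,4) = 4.
Cage b needs two cells with product 5, so (2,2) = 5.
Row 2 already has 2; hence (2,4) = 1.
Row 3 already has 4; hence (3,1) = 2.
5 is placed in row 3, which forces (3,2) = 1.
Cage c has product 30, so (3,4) = 3.
Cage f needs product 80; hence (4,2) = 4.
Cage f needs product 80, leaving (4,3) = 1.
Row 4 now contains 5; hence (4,4) = 2.
2 is placed in column 1, leaving (5,1) = 1.
Column 2 already has 1, leaving (5,2) = 2.
Cage f has product 80, so (5,3) = 4.
Cage f has product 80; hence (5,4) = 5.
Row 1 now contains 4, leaving (1,1) = 5.
5 is placed in row 2, so (2,1) = 4.
Completed grid: 5 3 2 4 1 / 4 5 3 1 2 / 2 1 5 3 4 / 3 4 1 2 5 / 1 2 4 5 3.

5 3 2 4 1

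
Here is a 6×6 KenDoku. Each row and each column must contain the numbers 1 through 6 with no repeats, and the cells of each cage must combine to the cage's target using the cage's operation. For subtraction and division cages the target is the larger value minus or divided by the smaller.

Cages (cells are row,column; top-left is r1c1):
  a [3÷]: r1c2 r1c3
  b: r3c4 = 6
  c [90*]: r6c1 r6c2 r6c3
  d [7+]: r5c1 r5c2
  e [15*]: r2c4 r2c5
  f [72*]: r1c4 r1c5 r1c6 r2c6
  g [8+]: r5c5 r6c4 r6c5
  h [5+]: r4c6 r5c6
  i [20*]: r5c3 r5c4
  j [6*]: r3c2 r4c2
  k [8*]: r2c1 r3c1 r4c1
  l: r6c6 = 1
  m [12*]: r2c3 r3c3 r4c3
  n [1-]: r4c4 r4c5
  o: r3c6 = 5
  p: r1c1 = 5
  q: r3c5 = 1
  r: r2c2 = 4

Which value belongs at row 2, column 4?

3

P is a freebie, which forces r1c1 = 5.
R is a freebie; hence r2c2 = 4.
Cage b is given, which forces r3c4 = 6.
Cage q is given; hence r3c5 = 1.
Cage o is given, so r3c6 = 5.
L is a freebie; hence r6c6 = 1.
Row 6 needs a 4, and only r6c5 is open for it.
Cage g needs sum 8, which forces r5c5 = 2.
2 is placed in row 5, leaving r5c6 = 3.
Cage g needs sum 8; hence r6c4 = 2.
The 4 cells of cage f must have product 72, leaving r1c4 = 1.
Cage f needs product 72; hence r2c6 = 6.
Column 6 already has 3; hence r4c6 = 2.
The 4 cells of cage f must have product 72, which forces r1c5 = 3.
2 is placed in column 6, leaving r1c6 = 4.
3 is placed in column 5, leaving r2c5 = 5.
Cage j's pair has product 6, which forces r3c2 = 2.
Row 4 already has 2, so r4c2 = 3.
Column 5 already has 5, leaving r4c5 = 6.
Column 2 already has 2, leaving r1c2 = 6.
Cage a needs two cells with quotient 3; hence r1c3 = 2.
Cage k has product 8; hence r2c1 = 2.
Row 2 now contains 5, leaving r2c4 = 3.
Row 3 already has 2, which forces r3c1 = 4.
4 is placed in row 3, which forces r3c3 = 3.
The 3 cells of cage k must have product 8, so r4c1 = 1.
1 is placed in row 4; hence r4c3 = 4.
Cage n's pair has difference 1, so r4c4 = 5.
Column 1 now contains 1, so r5c1 = 6.
Column 2 now contains 6, which forces r5c2 = 1.
Column 3 already has 4, which forces r5c3 = 5.
Column 4 now contains 5; hence r5c4 = 4.
Column 1 now contains 6, which forces r6c1 = 3.
Column 2 now contains 6; hence r6c2 = 5.
Column 3 now contains 5, leaving r6c3 = 6.
3 is placed in row 2, which forces r2c3 = 1.
Completed grid: 5 6 2 1 3 4 / 2 4 1 3 5 6 / 4 2 3 6 1 5 / 1 3 4 5 6 2 / 6 1 5 4 2 3 / 3 5 6 2 4 1.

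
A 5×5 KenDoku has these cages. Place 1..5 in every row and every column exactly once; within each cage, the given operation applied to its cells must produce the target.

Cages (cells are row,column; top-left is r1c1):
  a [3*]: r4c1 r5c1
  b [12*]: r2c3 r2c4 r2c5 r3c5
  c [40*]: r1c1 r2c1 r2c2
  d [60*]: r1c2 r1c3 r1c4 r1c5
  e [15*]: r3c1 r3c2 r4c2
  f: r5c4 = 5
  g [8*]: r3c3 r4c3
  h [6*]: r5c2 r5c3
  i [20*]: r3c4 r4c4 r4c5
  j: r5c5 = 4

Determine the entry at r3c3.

Cage f is a single given cell, which forces r5c4 = 5.
J is a freebie, which forces r5c5 = 4.
Cage i needs product 20, so r4c5 = 5.
The only place for 2 in row 1 is r1c1.
The only place for 2 in row 4 is r4c3.
2 is placed in column 3; hence r3c3 = 4.
4 is placed in row 3; hence r3c4 = 1.
Row 3 now contains 1; hence r3c5 = 2.
Column 4 now contains 1, which forces r4c4 = 4.
Cage h's pair has product 6, which forces r5c2 = 2.
2 is placed in column 3, so r5c3 = 3.
The 4 cells of cage d must have product 60, leaving r1c2 = 4.
Cage d needs product 60, which forces r1c3 = 5.
Column 4 already has 4, leaving r1c4 = 3.
The 4 cells of cage d must have product 60; hence r1c5 = 1.
Column 2 now contains 4, leaving r2c2 = 5.
3 is placed in column 3; hence r2c3 = 1.
Column 4 already has 4, which forces r2c4 = 2.
The 4 cells of cage b must have product 12, which forces r2c5 = 3.
5 is placed in column 2, leaving r3c2 = 3.
Cage a's pair has product 3, which forces r4c1 = 3.
Cage e needs product 15, which forces r4c2 = 1.
Row 5 now contains 3, so r5c1 = 1.
Row 2 now contains 5, so r2c1 = 4.
Row 3 now contains 3, which forces r3c1 = 5.
Completed grid: 2 4 5 3 1 / 4 5 1 2 3 / 5 3 4 1 2 / 3 1 2 4 5 / 1 2 3 5 4.

4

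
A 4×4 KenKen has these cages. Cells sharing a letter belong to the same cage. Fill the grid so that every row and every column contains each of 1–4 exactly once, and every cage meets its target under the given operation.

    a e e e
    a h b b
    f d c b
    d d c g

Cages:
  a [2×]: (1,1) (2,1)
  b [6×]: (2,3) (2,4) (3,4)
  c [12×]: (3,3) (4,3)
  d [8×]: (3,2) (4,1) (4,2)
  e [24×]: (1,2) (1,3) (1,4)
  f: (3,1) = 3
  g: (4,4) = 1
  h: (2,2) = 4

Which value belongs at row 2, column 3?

1

Cage h is given, which forces (2,2) = 4.
Cage f is a single given cell; hence (3,1) = 3.
3 is placed in row 3, so (3,3) = 4.
Column 3 now contains 4, which forces (4,3) = 3.
G is a freebie; hence (4,4) = 1.
The 3 cells of cage e must have product 24, which forces (1,2) = 3.
Column 3 now contains 3, which forces (1,3) = 2.
Cage e has product 24; hence (1,4) = 4.
The 3 cells of cage b must have product 6, leaving (2,3) = 1.
The 3 cells of cage b must have product 6; hence (2,4) = 3.
The 3 cells of cage d must have product 8, so (3,2) = 1.
Column 4 already has 1, which forces (3,4) = 2.
Cage d has product 8; hence (4,1) = 4.
Row 4 now contains 1; hence (4,2) = 2.
Row 1 already has 2, leaving (1,1) = 1.
1 is placed in row 2, which forces (2,1) = 2.
The full grid is 1 3 2 4 / 2 4 1 3 / 3 1 4 2 / 4 2 3 1.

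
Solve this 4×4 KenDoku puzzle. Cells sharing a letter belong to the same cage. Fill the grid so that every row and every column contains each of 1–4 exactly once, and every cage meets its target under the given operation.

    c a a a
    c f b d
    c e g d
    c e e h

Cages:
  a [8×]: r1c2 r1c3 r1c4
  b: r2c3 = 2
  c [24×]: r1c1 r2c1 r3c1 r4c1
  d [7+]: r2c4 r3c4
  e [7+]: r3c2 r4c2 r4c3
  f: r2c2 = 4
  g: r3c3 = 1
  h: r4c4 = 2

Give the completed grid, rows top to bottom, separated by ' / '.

3 2 4 1 / 1 4 2 3 / 2 3 1 4 / 4 1 3 2

F is a freebie, leaving r2c2 = 4.
Cage b is given; hence r2c3 = 2.
Row 2 already has 4, so r2c4 = 3.
G is a freebie, leaving r3c3 = 1.
Column 4 now contains 3, leaving r3c4 = 4.
Cage h is a single given cell, leaving r4c4 = 2.
Cage a has product 8, leaving r1c2 = 2.
Column 3 now contains 1, so r1c3 = 4.
Column 4 already has 2; hence r1c4 = 1.
Row 2 now contains 3, so r2c1 = 1.
2 is placed in column 2, leaving r3c2 = 3.
Cage e has sum 7, which forces r4c2 = 1.
4 is placed in column 3; hence r4c3 = 3.
Row 1 now contains 4, which forces r1c1 = 3.
Row 3 now contains 3, which forces r3c1 = 2.
Row 4 now contains 3, so r4c1 = 4.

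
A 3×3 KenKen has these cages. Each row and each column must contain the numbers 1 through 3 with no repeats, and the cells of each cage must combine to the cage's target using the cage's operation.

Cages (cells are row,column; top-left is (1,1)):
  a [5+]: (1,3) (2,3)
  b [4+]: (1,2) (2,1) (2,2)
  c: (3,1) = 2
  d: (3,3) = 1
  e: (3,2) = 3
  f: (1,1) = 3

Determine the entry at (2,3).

F is a freebie, which forces (1,1) = 3.
Cage b has sum 4, which forces (1,2) = 1.
3 is placed in row 1, which forces (1,3) = 2.
Cage b needs sum 4, leaving (2,1) = 1.
Cage b has sum 4; hence (2,2) = 2.
Column 3 already has 2, leaving (2,3) = 3.
C is a freebie, which forces (3,1) = 2.
Cage e is a single given cell, which forces (3,2) = 3.
Cage d is given; hence (3,3) = 1.
Completed grid: 3 1 2 / 1 2 3 / 2 3 1.

3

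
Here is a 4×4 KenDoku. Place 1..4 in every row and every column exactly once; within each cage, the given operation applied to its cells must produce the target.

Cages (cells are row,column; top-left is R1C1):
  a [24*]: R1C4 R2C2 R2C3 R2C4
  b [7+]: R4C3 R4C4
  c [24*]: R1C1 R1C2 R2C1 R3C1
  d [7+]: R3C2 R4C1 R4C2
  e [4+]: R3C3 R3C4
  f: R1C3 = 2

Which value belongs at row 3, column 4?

Cage f is a single given cell, so R1C3 = 2.
In column 4, 2 can only go at R2C4, so R2C4 = 2.
The 4 cells of cage c must have product 24, leaving R3C1 = 2.
In row 3, 4 can only go at R3C2, so R3C2 = 4.
The 3 cells of cage d must have sum 7, leaving R4C1 = 1.
Cage d has sum 7, leaving R4C2 = 2.
Cage c needs product 24, so R1C2 = 1.
Column 2 already has 1, leaving R2C2 = 3.
The 4 cells of cage c must have product 24, which forces R1C1 = 3.
Cage a has product 24; hence R1C4 = 4.
Row 2 already has 3, leaving R2C1 = 4.
Cage a needs product 24, leaving R2C3 = 1.
Column 3 now contains 1, so R3C3 = 3.
Row 3 already has 3, which forces R3C4 = 1.
3 is placed in column 3; hence R4C3 = 4.
Column 4 now contains 4, so R4C4 = 3.
Filled in: 3 1 2 4 / 4 3 1 2 / 2 4 3 1 / 1 2 4 3.

1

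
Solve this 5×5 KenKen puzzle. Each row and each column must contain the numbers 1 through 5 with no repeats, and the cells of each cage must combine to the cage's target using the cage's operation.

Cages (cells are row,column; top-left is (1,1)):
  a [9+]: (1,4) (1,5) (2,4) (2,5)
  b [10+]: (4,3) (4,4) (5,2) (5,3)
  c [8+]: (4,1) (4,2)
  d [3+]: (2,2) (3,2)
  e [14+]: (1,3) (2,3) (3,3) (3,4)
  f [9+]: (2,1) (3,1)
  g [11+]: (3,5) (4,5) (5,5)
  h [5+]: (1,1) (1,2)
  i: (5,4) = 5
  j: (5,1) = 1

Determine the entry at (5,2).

J is a freebie; hence (5,1) = 1.
Cage i is a single given cell; hence (5,4) = 5.
The only place for 2 in column 1 is (1,1).
Cage h's pair has sum 5, so (1,2) = 3.
Column 2 now contains 3, which forces (4,2) = 5.
The 3 cells of cage g must have sum 11, which forces (3,5) = 5.
5 is placed in row 4, which forces (4,1) = 3.
The two cells of cage f must have sum 9, leaving (2,1) = 5.
5 is placed in row 3, so (3,1) = 4.
Cage b has sum 10, so (5,3) = 3.
Cage e has sum 14; hence (1,3) = 5.
The 4 cells of cage e must have sum 14; hence (2,3) = 4.
Cage e has sum 14, leaving (3,3) = 2.
The 4 cells of cage e must have sum 14, so (3,4) = 3.
2 is placed in column 3; hence (4,3) = 1.
Cage a needs sum 9, which forces (1,4) = 4.
The 4 cells of cage a must have sum 9; hence (1,5) = 1.
Cage d's pair has sum 3; hence (2,2) = 2.
3 is placed in column 4, which forces (2,4) = 1.
Cage a needs sum 9, leaving (2,5) = 3.
Row 3 already has 2; hence (3,2) = 1.
Column 4 now contains 4, which forces (4,4) = 2.
2 is placed in row 4, leaving (4,5) = 4.
Column 2 already has 2; hence (5,2) = 4.
4 is placed in column 5; hence (5,5) = 2.
Filled in: 2 3 5 4 1 / 5 2 4 1 3 / 4 1 2 3 5 / 3 5 1 2 4 / 1 4 3 5 2.

4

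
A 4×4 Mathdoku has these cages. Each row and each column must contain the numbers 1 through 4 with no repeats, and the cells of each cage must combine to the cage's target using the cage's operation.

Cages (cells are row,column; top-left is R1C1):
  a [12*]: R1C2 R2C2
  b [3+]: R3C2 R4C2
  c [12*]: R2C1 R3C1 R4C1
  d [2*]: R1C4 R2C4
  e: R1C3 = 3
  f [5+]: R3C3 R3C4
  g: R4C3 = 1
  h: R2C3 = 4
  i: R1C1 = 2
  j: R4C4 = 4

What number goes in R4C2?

2

Cage i is given, which forces R1C1 = 2.
E is a freebie, which forces R1C3 = 3.
Row 1 already has 2, leaving R1C4 = 1.
Cage h is given; hence R2C3 = 4.
1 is placed in column 4; hence R2C4 = 2.
Cage g is given, leaving R4C3 = 1.
Cage j is given, so R4C4 = 4.
Row 1 already has 3, which forces R1C2 = 4.
Cage c needs product 12; hence R2C1 = 1.
Row 2 already has 4, so R2C2 = 3.
Cage c has product 12; hence R3C1 = 4.
Cage b needs two cells with sum 3, which forces R3C2 = 1.
Column 3 now contains 1, so R3C3 = 2.
Column 4 already has 4, which forces R3C4 = 3.
4 is placed in row 4; hence R4C1 = 3.
Row 4 now contains 1, leaving R4C2 = 2.
The full grid is 2 4 3 1 / 1 3 4 2 / 4 1 2 3 / 3 2 1 4.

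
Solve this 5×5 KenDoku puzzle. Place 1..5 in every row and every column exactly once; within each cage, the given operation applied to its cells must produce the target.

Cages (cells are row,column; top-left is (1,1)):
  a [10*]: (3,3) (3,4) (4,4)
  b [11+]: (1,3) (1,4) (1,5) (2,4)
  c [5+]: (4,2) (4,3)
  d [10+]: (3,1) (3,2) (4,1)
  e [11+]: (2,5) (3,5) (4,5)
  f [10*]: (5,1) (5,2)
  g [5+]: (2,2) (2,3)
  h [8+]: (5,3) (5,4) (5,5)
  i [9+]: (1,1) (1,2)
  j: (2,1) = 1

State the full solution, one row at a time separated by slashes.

5 4 2 3 1 / 1 2 3 5 4 / 4 3 5 1 2 / 3 1 4 2 5 / 2 5 1 4 3

Cage j is a single given cell, leaving (2,1) = 1.
Cage b needs sum 11, so (2,4) = 5.
Row 2 now contains 5, leaving (2,5) = 4.
Cage a needs product 10; hence (3,3) = 5.
Row 3 already has 5, so (3,5) = 2.
2 is placed in column 5, which forces (4,5) = 5.
Cage d has sum 10, so (3,1) = 4.
The 3 cells of cage d must have sum 10; hence (3,2) = 3.
Row 3 already has 2, leaving (3,4) = 1.
Cage d needs sum 10; hence (4,1) = 3.
Cage a needs product 10, leaving (4,4) = 2.
Column 1 now contains 4, which forces (1,1) = 5.
Cage i needs two cells with sum 9, so (1,2) = 4.
Cage b has sum 11; hence (1,3) = 2.
Column 4 already has 2, leaving (1,4) = 3.
Cage b has sum 11, so (1,5) = 1.
3 is placed in column 2, leaving (2,2) = 2.
Cage g needs two cells with sum 5, which forces (2,3) = 3.
Column 2 now contains 4, so (4,2) = 1.
1 is placed in row 4, which forces (4,3) = 4.
5 is placed in column 1, leaving (5,1) = 2.
Column 2 now contains 2, so (5,2) = 5.
4 is placed in column 3, so (5,3) = 1.
Column 4 already has 3; hence (5,4) = 4.
Column 5 now contains 1, so (5,5) = 3.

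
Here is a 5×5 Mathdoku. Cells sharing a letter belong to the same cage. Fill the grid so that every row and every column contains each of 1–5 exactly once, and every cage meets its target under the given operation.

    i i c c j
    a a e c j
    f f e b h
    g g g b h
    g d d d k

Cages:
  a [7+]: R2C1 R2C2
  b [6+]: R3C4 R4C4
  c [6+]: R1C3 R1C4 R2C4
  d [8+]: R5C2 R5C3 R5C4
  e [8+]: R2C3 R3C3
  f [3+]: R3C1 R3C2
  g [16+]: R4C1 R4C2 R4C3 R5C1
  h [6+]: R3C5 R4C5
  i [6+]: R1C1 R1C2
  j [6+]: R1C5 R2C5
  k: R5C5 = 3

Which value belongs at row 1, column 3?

Cage k is given, leaving R5C5 = 3.
The only place for 3 in row 3 is R3C3.
Column 3 now contains 3, leaving R2C3 = 5.
Row 1 needs a 3, and only R1C4 is open for it.
In row 5, 4 can only go at R5C1, so R5C1 = 4.
Column 1 now contains 4; hence R2C1 = 3.
The two cells of cage a must have sum 7; hence R2C2 = 4.
Column 1 already has 3, leaving R4C1 = 5.
5 is placed in row 4, leaving R4C2 = 3.
Cage g has sum 16, leaving R4C3 = 4.
Cage i needs two cells with sum 6; hence R1C1 = 1.
Cage i needs two cells with sum 6, leaving R1C2 = 5.
Row 1 already has 1, so R1C3 = 2.
5 is placed in row 1; hence R1C5 = 4.
Column 1 already has 1, so R3C1 = 2.
Row 3 already has 2, which forces R3C2 = 1.
Column 5 already has 4; hence R3C5 = 5.
1 is placed in column 2, which forces R5C2 = 2.
2 is placed in column 3, which forces R5C3 = 1.
Row 5 now contains 1, leaving R5C4 = 5.
Cage c needs sum 6; hence R2C4 = 1.
Cage j needs two cells with sum 6, which forces R2C5 = 2.
Row 3 already has 5, which forces R3C4 = 4.
Cage b needs two cells with sum 6, leaving R4C4 = 2.
The two cells of cage h must have sum 6; hence R4C5 = 1.
Filled in: 1 5 2 3 4 / 3 4 5 1 2 / 2 1 3 4 5 / 5 3 4 2 1 / 4 2 1 5 3.

2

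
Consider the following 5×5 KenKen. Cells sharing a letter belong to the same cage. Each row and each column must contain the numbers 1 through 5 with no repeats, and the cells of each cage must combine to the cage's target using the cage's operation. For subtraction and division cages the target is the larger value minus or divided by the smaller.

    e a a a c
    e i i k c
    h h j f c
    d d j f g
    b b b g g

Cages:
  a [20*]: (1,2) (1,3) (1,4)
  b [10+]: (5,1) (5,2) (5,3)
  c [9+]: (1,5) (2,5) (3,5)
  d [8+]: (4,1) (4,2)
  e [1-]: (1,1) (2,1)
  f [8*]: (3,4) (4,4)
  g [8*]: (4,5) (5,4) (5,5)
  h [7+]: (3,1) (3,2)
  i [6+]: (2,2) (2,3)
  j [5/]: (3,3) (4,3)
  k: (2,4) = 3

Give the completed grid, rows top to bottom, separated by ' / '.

Cage k is given; hence (2,4) = 3.
Column 3 needs a 3, and only (5,3) is open for it.
In column 3, 2 can only go at (2,3), so (2,3) = 2.
Cage i needs two cells with sum 6; hence (2,2) = 4.
In row 1, 2 can only go at (1,1), so (1,1) = 2.
The two cells of cage e must have difference 1; hence (2,1) = 1.
1 is placed in row 2; hence (2,5) = 5.
2 is placed in column 1, so (5,1) = 5.
Cage b has sum 10; hence (5,2) = 2.
Column 1 now contains 5, which forces (3,1) = 4.
Column 2 already has 2; hence (3,2) = 3.
Row 3 already has 4, leaving (3,4) = 2.
3 is placed in row 3, so (3,5) = 1.
Column 1 now contains 5; hence (4,1) = 3.
Cage d needs two cells with sum 8, which forces (4,2) = 5.
5 is placed in row 4, leaving (4,3) = 1.
Column 4 now contains 2, which forces (4,4) = 4.
Cage g has product 8, so (4,5) = 2.
Column 4 already has 4; hence (5,4) = 1.
1 is placed in column 5, which forces (5,5) = 4.
5 is placed in column 2; hence (1,2) = 1.
Cage a has product 20, which forces (1,3) = 4.
Column 4 now contains 1, leaving (1,4) = 5.
1 is placed in column 5, which forces (1,5) = 3.
Row 3 already has 1, so (3,3) = 5.

2 1 4 5 3 / 1 4 2 3 5 / 4 3 5 2 1 / 3 5 1 4 2 / 5 2 3 1 4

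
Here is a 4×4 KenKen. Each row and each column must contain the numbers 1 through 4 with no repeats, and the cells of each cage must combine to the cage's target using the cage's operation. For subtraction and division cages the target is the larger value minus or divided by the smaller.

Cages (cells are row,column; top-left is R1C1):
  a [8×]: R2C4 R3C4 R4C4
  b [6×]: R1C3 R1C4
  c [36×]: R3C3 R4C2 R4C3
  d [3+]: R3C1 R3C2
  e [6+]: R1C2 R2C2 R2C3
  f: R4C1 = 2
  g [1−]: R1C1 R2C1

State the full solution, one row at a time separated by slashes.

Cage c has product 36, leaving R3C3 = 3.
Cage f is given, leaving R4C1 = 2.
The 3 cells of cage c must have product 36, leaving R4C2 = 3.
The 3 cells of cage c must have product 36, which forces R4C3 = 4.
Row 4 already has 4, so R4C4 = 1.
Cage e has sum 6, which forces R1C2 = 1.
Column 3 already has 3, which forces R1C3 = 2.
Cage b needs two cells with product 6, leaving R1C4 = 3.
The 3 cells of cage e must have sum 6, leaving R2C2 = 4.
The 3 cells of cage e must have sum 6, which forces R2C3 = 1.
Row 2 already has 4, so R2C4 = 2.
Column 1 already has 2, so R3C1 = 1.
Cage d's pair has sum 3, which forces R3C2 = 2.
Column 4 already has 2, so R3C4 = 4.
Row 1 now contains 3, leaving R1C1 = 4.
Row 2 already has 4, which forces R2C1 = 3.

4 1 2 3 / 3 4 1 2 / 1 2 3 4 / 2 3 4 1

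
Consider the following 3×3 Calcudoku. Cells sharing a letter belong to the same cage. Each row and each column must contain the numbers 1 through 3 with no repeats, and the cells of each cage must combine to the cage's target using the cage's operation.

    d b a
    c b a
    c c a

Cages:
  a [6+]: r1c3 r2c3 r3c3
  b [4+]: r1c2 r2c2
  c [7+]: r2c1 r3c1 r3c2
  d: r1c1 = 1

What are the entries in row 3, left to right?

D is a freebie, which forces r1c1 = 1.
1 is placed in row 1, leaving r1c2 = 3.
Row 1 already has 3, which forces r1c3 = 2.
Column 2 already has 3, which forces r2c2 = 1.
1 is placed in row 2; hence r2c3 = 3.
Column 1 already has 1, so r3c1 = 3.
Column 2 already has 3, so r3c2 = 2.
Column 3 now contains 3, leaving r3c3 = 1.
3 is placed in row 2, leaving r2c1 = 2.
Filled in: 1 3 2 / 2 1 3 / 3 2 1.

3 2 1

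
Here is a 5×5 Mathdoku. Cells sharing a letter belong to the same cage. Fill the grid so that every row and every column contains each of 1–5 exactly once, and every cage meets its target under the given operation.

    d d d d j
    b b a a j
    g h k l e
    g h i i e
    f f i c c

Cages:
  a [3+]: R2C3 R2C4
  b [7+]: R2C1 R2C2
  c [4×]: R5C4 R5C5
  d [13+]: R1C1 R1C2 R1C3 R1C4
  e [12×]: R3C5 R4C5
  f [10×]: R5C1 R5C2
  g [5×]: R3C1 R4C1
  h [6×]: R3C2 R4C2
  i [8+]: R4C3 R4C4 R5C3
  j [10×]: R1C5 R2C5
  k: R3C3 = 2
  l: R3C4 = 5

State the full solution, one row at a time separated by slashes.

Cage k is a single given cell; hence R3C3 = 2.
Cage l is a single given cell, so R3C4 = 5.
Column 3 now contains 2, leaving R2C3 = 1.
Cage a's pair has sum 3, leaving R2C4 = 2.
Row 2 now contains 2, leaving R2C5 = 5.
Row 3 already has 5; hence R3C1 = 1.
2 is placed in row 3, leaving R3C2 = 3.
Row 3 already has 3, which forces R3C5 = 4.
Cage g's pair has product 5, which forces R4C1 = 5.
Cage h's pair has product 6; hence R4C2 = 2.
4 is placed in column 5; hence R4C5 = 3.
Column 1 already has 5; hence R5C1 = 2.
2 is placed in column 2, so R5C2 = 5.
4 is placed in column 5, so R5C5 = 1.
Cage d has sum 13, leaving R1C3 = 5.
Column 5 now contains 5, so R1C5 = 2.
Cage b needs two cells with sum 7, leaving R2C1 = 3.
3 is placed in column 2, which forces R2C2 = 4.
Row 4 now contains 3; hence R4C3 = 4.
The 3 cells of cage i must have sum 8, leaving R4C4 = 1.
The 3 cells of cage i must have sum 8, so R5C3 = 3.
Row 5 already has 1, so R5C4 = 4.
3 is placed in column 1, so R1C1 = 4.
Column 2 now contains 4, so R1C2 = 1.
Column 4 already has 4; hence R1C4 = 3.

4 1 5 3 2 / 3 4 1 2 5 / 1 3 2 5 4 / 5 2 4 1 3 / 2 5 3 4 1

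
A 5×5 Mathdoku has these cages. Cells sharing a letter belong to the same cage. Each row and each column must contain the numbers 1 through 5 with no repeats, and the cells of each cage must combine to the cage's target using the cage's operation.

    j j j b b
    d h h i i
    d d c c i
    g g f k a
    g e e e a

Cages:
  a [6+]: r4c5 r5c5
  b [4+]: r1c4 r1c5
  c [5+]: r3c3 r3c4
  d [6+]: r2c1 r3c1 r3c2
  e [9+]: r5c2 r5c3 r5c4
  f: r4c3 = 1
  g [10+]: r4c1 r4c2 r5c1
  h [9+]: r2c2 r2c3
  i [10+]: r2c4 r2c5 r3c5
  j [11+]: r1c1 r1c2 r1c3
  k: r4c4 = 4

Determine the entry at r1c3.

F is a freebie, which forces r4c3 = 1.
Cage k is a single given cell, which forces r4c4 = 4.
Row 3 needs a 5, and only r3c5 is open for it.
Column 5 already has 5; hence r4c5 = 2.
Cage a needs two cells with sum 6; hence r5c5 = 4.
Cage i needs sum 10, leaving r2c4 = 2.
Column 5 now contains 4, so r2c5 = 3.
Cage g has sum 10, which forces r5c1 = 2.
Cage b's pair has sum 4; hence r1c4 = 3.
Column 5 now contains 3, leaving r1c5 = 1.
3 is placed in row 2, which forces r2c1 = 1.
Column 4 now contains 3, leaving r3c4 = 1.
Column 4 now contains 1; hence r5c4 = 5.
Cage d has sum 6; hence r3c1 = 3.
Row 3 now contains 1, so r3c2 = 2.
Cage c's pair has sum 5; hence r3c3 = 4.
3 is placed in column 1, leaving r4c1 = 5.
Row 4 already has 5, so r4c2 = 3.
Cage e has sum 9, so r5c2 = 1.
Row 5 now contains 5, leaving r5c3 = 3.
Column 1 already has 5, which forces r1c1 = 4.
Cage j needs sum 11; hence r1c2 = 5.
Cage j needs sum 11, so r1c3 = 2.
Cage h needs two cells with sum 9, which forces r2c2 = 4.
Column 3 already has 4, leaving r2c3 = 5.
The full grid is 4 5 2 3 1 / 1 4 5 2 3 / 3 2 4 1 5 / 5 3 1 4 2 / 2 1 3 5 4.

2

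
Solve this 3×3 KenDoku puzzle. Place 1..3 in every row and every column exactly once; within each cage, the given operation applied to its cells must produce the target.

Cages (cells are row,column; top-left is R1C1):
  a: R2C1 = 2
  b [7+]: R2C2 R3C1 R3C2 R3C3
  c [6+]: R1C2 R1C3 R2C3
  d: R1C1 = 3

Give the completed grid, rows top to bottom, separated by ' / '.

3 2 1 / 2 1 3 / 1 3 2

D is a freebie, leaving R1C1 = 3.
Cage a is a single given cell, which forces R2C1 = 2.
The 4 cells of cage b must have sum 7; hence R2C2 = 1.
1 is placed in row 2, so R2C3 = 3.
Column 1 already has 2, so R3C1 = 1.
Row 3 already has 1, which forces R3C3 = 2.
Column 2 already has 1, which forces R1C2 = 2.
Column 3 already has 2, leaving R1C3 = 1.
2 is placed in row 3, so R3C2 = 3.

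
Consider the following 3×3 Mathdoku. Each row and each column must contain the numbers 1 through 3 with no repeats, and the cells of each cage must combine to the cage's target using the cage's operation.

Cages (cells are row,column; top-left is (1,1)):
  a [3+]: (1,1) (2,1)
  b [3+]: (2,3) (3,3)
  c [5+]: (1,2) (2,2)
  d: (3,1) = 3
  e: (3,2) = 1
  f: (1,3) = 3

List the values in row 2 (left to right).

2 3 1

Cage f is a single given cell; hence (1,3) = 3.
Cage d is given; hence (3,1) = 3.
E is a freebie, which forces (3,2) = 1.
1 is placed in row 3, so (3,3) = 2.
Row 1 already has 3, so (1,2) = 2.
Cage c needs two cells with sum 5, which forces (2,2) = 3.
Column 3 already has 2, which forces (2,3) = 1.
Row 1 already has 2, so (1,1) = 1.
Row 2 already has 1, so (2,1) = 2.
The full grid is 1 2 3 / 2 3 1 / 3 1 2.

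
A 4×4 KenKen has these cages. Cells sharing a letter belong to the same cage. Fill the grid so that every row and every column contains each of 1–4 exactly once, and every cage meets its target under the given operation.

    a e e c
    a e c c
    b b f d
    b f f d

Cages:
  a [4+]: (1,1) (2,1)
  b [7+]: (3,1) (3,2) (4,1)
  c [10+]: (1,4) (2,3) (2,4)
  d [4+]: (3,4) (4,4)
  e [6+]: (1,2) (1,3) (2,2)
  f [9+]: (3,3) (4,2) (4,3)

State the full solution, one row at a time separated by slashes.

In column 4, 2 can only go at (2,4), so (2,4) = 2.
Cage c has sum 10, leaving (1,4) = 4.
Cage c needs sum 10, so (2,3) = 4.
Cage f has sum 9, so (4,2) = 4.
The only place for 4 in row 3 is (3,1).
The only place for 2 in column 1 is (4,1).
Cage b needs sum 7, leaving (3,2) = 1.
Cage f needs sum 9; hence (3,3) = 2.
1 is placed in row 3; hence (3,4) = 3.
Row 4 now contains 2, leaving (4,3) = 3.
Column 4 now contains 3, which forces (4,4) = 1.
The 3 cells of cage e must have sum 6, so (1,2) = 2.
3 is placed in column 3, leaving (1,3) = 1.
Column 2 already has 1; hence (2,2) = 3.
Row 1 already has 1, so (1,1) = 3.
Row 2 already has 3; hence (2,1) = 1.

3 2 1 4 / 1 3 4 2 / 4 1 2 3 / 2 4 3 1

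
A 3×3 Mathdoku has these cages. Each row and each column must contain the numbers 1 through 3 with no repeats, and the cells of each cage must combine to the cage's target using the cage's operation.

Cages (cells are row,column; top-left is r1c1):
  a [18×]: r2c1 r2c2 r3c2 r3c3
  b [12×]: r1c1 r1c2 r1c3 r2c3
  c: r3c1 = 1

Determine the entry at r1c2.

The 4 cells of cage b must have product 12; hence r2c3 = 2.
C is a freebie, which forces r3c1 = 1.
Row 3 now contains 1, which forces r3c3 = 3.
3 is placed in column 3, so r1c3 = 1.
1 is placed in column 1, leaving r2c1 = 3.
Cage a needs product 18, leaving r2c2 = 1.
Row 3 now contains 3; hence r3c2 = 2.
Column 1 now contains 3, leaving r1c1 = 2.
Column 2 now contains 2, leaving r1c2 = 3.
Completed grid: 2 3 1 / 3 1 2 / 1 2 3.

3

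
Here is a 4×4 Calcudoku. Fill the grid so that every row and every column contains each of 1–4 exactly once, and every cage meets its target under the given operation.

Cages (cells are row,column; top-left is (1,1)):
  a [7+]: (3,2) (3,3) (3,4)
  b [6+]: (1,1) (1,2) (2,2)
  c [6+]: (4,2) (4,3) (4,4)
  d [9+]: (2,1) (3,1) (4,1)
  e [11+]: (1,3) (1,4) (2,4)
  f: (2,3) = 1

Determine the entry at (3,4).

Cage e has sum 11, which forces (1,3) = 4.
The 3 cells of cage e must have sum 11, so (1,4) = 3.
Cage f is a single given cell; hence (2,3) = 1.
Cage e needs sum 11; hence (2,4) = 4.
1 is placed in column 3, which forces (3,3) = 2.
Row 3 already has 2; hence (3,4) = 1.
Column 3 already has 2, which forces (4,3) = 3.
1 is placed in column 4, which forces (4,4) = 2.
Cage d needs sum 9; hence (2,1) = 2.
Cage b has sum 6, which forces (2,2) = 3.
Cage d needs sum 9, which forces (3,1) = 3.
Row 3 now contains 1, leaving (3,2) = 4.
2 is placed in row 4, so (4,1) = 4.
2 is placed in row 4, which forces (4,2) = 1.
Column 1 already has 2, which forces (1,1) = 1.
Column 2 now contains 1, leaving (1,2) = 2.
Completed grid: 1 2 4 3 / 2 3 1 4 / 3 4 2 1 / 4 1 3 2.

1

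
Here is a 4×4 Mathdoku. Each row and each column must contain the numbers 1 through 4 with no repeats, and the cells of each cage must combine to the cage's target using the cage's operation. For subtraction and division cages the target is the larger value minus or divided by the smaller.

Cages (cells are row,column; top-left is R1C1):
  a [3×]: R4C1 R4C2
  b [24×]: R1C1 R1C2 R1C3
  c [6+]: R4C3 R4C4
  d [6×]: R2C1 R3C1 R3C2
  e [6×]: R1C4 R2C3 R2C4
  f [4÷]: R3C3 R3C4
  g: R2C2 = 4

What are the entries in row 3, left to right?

G is a freebie; hence R2C2 = 4.
In row 1, 1 can only go at R1C4, so R1C4 = 1.
Cage f's pair has quotient 4, leaving R3C3 = 1.
Column 4 now contains 1, so R3C4 = 4.
Column 4 now contains 4; hence R4C4 = 2.
Cage d needs product 6; hence R2C1 = 1.
Cage e has product 6, which forces R2C3 = 2.
Column 4 now contains 2, which forces R2C4 = 3.
Column 1 now contains 1; hence R4C1 = 3.
Row 4 now contains 3, so R4C2 = 1.
Row 4 already has 2, so R4C3 = 4.
Cage b needs product 24; hence R1C1 = 4.
The 3 cells of cage b must have product 24, which forces R1C2 = 2.
4 is placed in column 3, which forces R1C3 = 3.
3 is placed in column 1, so R3C1 = 2.
Cage d has product 6, which forces R3C2 = 3.
Completed grid: 4 2 3 1 / 1 4 2 3 / 2 3 1 4 / 3 1 4 2.

2 3 1 4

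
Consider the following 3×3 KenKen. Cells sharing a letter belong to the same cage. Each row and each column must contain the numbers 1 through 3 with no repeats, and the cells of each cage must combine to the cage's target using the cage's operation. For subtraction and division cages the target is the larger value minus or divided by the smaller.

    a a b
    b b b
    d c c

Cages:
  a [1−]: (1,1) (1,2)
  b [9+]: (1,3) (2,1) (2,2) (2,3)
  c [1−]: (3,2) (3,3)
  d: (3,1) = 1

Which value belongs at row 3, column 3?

2

The 4 cells of cage b must have sum 9, so (1,3) = 3.
D is a freebie; hence (3,1) = 1.
1 is placed in row 3; hence (3,3) = 2.
Column 1 now contains 1; hence (1,1) = 2.
Cage a needs two cells with difference 1, so (1,2) = 1.
2 is placed in column 1, which forces (2,1) = 3.
3 is placed in row 2, leaving (2,2) = 2.
2 is placed in column 3, so (2,3) = 1.
Row 3 now contains 2, which forces (3,2) = 3.
Filled in: 2 1 3 / 3 2 1 / 1 3 2.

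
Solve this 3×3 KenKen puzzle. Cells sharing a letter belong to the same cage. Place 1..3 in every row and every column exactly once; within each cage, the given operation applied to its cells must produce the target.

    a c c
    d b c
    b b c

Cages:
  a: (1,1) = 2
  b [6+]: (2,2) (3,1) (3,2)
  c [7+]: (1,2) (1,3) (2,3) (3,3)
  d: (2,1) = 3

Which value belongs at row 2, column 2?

Cage a is a single given cell, which forces (1,1) = 2.
The 4 cells of cage c must have sum 7, so (1,2) = 1.
Row 1 now contains 2; hence (1,3) = 3.
Cage d is given, which forces (2,1) = 3.
Row 2 now contains 3; hence (2,2) = 2.
Row 2 now contains 2, so (2,3) = 1.
Column 1 now contains 3, leaving (3,1) = 1.
2 is placed in column 2, so (3,2) = 3.
Column 3 now contains 1, which forces (3,3) = 2.
The full grid is 2 1 3 / 3 2 1 / 1 3 2.

2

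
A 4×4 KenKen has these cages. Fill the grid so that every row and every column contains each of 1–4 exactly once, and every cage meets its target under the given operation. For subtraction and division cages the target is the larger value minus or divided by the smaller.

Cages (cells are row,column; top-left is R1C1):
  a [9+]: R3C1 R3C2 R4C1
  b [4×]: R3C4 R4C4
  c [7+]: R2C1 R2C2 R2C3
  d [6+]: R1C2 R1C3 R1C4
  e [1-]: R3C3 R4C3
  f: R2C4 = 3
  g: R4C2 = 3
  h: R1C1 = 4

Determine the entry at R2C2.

Cage h is a single given cell, leaving R1C1 = 4.
F is a freebie, so R2C4 = 3.
G is a freebie, leaving R4C2 = 3.
Cage d needs sum 6, leaving R1C3 = 3.
Cage a needs sum 9; hence R3C1 = 3.
Cage a has sum 9, leaving R3C2 = 4.
Row 3 now contains 4, which forces R3C4 = 1.
Row 4 already has 3, which forces R4C1 = 2.
Column 4 already has 1, so R4C4 = 4.
Cage d has sum 6, leaving R1C2 = 1.
Column 4 already has 1; hence R1C4 = 2.
2 is placed in column 1; hence R2C1 = 1.
Cage c needs sum 7, so R2C2 = 2.
The 3 cells of cage c must have sum 7, which forces R2C3 = 4.
1 is placed in row 3, leaving R3C3 = 2.
Row 4 now contains 4; hence R4C3 = 1.
Filled in: 4 1 3 2 / 1 2 4 3 / 3 4 2 1 / 2 3 1 4.

2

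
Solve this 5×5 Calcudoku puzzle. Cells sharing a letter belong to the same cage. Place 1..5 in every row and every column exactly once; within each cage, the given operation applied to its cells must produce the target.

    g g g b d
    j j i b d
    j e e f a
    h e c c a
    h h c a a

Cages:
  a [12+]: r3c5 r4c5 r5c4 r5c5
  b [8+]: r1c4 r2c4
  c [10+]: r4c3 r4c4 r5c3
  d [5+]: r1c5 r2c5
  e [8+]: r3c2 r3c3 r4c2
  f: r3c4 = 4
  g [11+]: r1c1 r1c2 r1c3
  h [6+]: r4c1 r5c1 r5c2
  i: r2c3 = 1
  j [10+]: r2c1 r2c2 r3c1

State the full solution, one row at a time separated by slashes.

4 5 2 3 1 / 3 2 1 5 4 / 5 1 3 4 2 / 2 4 5 1 3 / 1 3 4 2 5

Cage i is a single given cell, which forces r2c3 = 1.
Cage f is given, leaving r3c4 = 4.
Row 1 needs a 1, and only r1c5 is open for it.
The two cells of cage d must have sum 5, so r2c5 = 4.
The 4 cells of cage a must have sum 12; hence r5c4 = 2.
The only place for 3 in row 1 is r1c4.
Column 4 now contains 3, so r2c4 = 5.
Column 4 now contains 5, so r4c4 = 1.
Cage j has sum 10, so r3c1 = 5.
1 is placed in row 4, so r4c1 = 2.
Column 1 now contains 2, which forces r1c1 = 4.
Column 1 now contains 2, so r2c1 = 3.
Cage j has sum 10, which forces r2c2 = 2.
Column 2 now contains 2; hence r3c2 = 1.
The 4 cells of cage a must have sum 12, which forces r3c5 = 2.
3 is placed in column 1; hence r5c1 = 1.
Column 2 already has 1, which forces r5c2 = 3.
Row 5 already has 3, so r5c5 = 5.
Column 2 now contains 2, leaving r1c2 = 5.
Cage g needs sum 11, leaving r1c3 = 2.
Row 3 already has 2, leaving r3c3 = 3.
Cage e needs sum 8, so r4c2 = 4.
The 3 cells of cage c must have sum 10, so r4c3 = 5.
Column 5 already has 5, leaving r4c5 = 3.
Row 5 now contains 5; hence r5c3 = 4.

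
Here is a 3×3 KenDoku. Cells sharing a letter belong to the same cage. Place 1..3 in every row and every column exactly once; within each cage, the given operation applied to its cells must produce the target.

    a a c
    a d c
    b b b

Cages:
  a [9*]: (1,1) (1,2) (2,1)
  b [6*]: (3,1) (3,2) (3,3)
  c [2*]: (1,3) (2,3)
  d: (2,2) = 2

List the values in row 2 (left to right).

3 2 1

Cage a has product 9, which forces (1,1) = 1.
Cage a needs product 9, which forces (1,2) = 3.
Row 1 already has 1, so (1,3) = 2.
Cage a has product 9; hence (2,1) = 3.
Cage d is given, leaving (2,2) = 2.
Column 3 now contains 2, so (2,3) = 1.
Column 1 now contains 3, so (3,1) = 2.
Column 2 now contains 2; hence (3,2) = 1.
Column 3 already has 1; hence (3,3) = 3.
Filled in: 1 3 2 / 3 2 1 / 2 1 3.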